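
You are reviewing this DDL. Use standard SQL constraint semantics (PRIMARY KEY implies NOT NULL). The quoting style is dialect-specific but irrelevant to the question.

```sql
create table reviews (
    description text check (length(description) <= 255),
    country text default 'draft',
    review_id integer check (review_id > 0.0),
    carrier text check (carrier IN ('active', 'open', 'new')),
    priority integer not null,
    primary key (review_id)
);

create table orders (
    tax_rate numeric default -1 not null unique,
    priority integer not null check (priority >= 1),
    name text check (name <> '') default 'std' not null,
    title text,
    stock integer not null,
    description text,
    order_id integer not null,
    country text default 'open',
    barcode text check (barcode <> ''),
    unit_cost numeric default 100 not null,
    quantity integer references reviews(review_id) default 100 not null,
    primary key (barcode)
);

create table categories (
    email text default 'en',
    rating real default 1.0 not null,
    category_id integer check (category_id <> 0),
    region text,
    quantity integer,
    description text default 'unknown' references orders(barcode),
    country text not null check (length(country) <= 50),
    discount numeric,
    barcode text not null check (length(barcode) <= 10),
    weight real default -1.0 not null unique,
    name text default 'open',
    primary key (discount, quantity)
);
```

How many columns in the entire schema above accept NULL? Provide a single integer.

11

reviews: 3 nullable (description, country, carrier — PK (review_id) and explicit NOT NULL columns excluded).
orders: 3 nullable (title, description, country — PK (barcode) and explicit NOT NULL columns excluded).
categories: 5 nullable (email, category_id, region, description, name — PK (discount, quantity) and explicit NOT NULL columns excluded).
Total: 3 + 3 + 5 = 11.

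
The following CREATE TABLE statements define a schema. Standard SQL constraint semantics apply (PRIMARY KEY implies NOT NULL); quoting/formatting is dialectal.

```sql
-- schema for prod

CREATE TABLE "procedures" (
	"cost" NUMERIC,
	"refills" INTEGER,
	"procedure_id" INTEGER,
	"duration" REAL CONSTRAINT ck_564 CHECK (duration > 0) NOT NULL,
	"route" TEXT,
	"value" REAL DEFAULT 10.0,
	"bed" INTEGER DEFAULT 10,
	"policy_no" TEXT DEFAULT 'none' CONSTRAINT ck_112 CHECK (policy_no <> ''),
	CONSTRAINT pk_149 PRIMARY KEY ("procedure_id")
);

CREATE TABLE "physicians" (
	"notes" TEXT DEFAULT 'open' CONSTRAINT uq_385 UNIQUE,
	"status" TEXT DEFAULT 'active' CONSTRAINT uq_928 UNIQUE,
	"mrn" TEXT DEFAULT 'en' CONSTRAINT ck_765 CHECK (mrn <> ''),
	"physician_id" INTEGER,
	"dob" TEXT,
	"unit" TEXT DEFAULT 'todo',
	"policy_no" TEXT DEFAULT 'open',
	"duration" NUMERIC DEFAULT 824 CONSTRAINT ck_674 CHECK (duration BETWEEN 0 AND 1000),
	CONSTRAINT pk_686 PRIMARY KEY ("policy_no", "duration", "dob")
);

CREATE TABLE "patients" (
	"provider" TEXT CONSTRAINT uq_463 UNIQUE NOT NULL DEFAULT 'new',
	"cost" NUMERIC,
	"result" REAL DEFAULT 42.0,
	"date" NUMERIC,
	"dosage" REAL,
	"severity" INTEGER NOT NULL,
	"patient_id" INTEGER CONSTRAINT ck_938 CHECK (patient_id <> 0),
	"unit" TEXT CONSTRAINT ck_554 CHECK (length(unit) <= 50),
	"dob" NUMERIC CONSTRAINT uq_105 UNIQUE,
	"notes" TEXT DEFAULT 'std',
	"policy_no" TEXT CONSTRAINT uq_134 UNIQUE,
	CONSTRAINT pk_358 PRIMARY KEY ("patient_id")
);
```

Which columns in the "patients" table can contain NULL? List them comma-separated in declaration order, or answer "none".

cost, result, date, dosage, unit, dob, notes, policy_no

- provider: declared NOT NULL → not nullable.
- cost: no NOT NULL constraint applies → nullable.
- result: DEFAULT only fills an omitted column; an explicit NULL is still allowed → nullable.
- date: no NOT NULL constraint applies → nullable.
- dosage: no NOT NULL constraint applies → nullable.
- severity: declared NOT NULL → not nullable.
- patient_id: part of the PRIMARY KEY, which implies NOT NULL → not nullable.
- unit: CHECK does not forbid NULL (a CHECK constraint passes when its expression is NULL) → nullable.
- dob: UNIQUE does not imply NOT NULL → nullable.
- notes: DEFAULT only fills an omitted column; an explicit NULL is still allowed → nullable.
- policy_no: UNIQUE does not imply NOT NULL → nullable.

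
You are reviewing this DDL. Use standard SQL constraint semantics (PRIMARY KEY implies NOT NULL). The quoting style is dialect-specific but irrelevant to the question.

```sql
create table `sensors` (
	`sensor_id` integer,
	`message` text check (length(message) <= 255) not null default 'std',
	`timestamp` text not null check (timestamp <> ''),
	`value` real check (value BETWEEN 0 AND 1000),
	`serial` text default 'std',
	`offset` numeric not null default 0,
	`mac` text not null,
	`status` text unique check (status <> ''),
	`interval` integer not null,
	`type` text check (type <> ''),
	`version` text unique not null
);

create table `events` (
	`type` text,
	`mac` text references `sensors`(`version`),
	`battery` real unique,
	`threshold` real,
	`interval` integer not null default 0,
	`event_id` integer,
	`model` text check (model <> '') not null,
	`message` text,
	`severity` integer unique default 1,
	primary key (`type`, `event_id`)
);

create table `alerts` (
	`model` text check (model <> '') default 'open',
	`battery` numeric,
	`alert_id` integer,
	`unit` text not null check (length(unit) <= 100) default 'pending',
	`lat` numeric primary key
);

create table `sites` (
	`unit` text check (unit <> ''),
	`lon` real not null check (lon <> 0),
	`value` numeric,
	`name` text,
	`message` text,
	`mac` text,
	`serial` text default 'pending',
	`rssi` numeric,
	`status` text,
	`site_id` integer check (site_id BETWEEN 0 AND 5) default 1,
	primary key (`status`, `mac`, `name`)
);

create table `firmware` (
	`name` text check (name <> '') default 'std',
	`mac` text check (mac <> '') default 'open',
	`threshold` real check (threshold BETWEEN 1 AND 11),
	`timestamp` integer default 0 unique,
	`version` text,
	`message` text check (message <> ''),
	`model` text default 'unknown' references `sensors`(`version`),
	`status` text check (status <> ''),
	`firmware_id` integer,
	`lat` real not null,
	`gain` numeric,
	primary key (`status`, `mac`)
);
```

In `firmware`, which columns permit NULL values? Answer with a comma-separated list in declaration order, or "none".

name, threshold, timestamp, version, message, model, firmware_id, gain

- name: CHECK does not forbid NULL (a CHECK constraint passes when its expression is NULL) → nullable.
- mac: part of the PRIMARY KEY, which implies NOT NULL → not nullable.
- threshold: CHECK does not forbid NULL (a CHECK constraint passes when its expression is NULL) → nullable.
- timestamp: UNIQUE does not imply NOT NULL → nullable.
- version: no NOT NULL constraint applies → nullable.
- message: CHECK does not forbid NULL (a CHECK constraint passes when its expression is NULL) → nullable.
- model: a foreign key column may be NULL unless separately constrained → nullable.
- status: part of the PRIMARY KEY, which implies NOT NULL → not nullable.
- firmware_id: no NOT NULL constraint applies → nullable.
- lat: declared NOT NULL → not nullable.
- gain: no NOT NULL constraint applies → nullable.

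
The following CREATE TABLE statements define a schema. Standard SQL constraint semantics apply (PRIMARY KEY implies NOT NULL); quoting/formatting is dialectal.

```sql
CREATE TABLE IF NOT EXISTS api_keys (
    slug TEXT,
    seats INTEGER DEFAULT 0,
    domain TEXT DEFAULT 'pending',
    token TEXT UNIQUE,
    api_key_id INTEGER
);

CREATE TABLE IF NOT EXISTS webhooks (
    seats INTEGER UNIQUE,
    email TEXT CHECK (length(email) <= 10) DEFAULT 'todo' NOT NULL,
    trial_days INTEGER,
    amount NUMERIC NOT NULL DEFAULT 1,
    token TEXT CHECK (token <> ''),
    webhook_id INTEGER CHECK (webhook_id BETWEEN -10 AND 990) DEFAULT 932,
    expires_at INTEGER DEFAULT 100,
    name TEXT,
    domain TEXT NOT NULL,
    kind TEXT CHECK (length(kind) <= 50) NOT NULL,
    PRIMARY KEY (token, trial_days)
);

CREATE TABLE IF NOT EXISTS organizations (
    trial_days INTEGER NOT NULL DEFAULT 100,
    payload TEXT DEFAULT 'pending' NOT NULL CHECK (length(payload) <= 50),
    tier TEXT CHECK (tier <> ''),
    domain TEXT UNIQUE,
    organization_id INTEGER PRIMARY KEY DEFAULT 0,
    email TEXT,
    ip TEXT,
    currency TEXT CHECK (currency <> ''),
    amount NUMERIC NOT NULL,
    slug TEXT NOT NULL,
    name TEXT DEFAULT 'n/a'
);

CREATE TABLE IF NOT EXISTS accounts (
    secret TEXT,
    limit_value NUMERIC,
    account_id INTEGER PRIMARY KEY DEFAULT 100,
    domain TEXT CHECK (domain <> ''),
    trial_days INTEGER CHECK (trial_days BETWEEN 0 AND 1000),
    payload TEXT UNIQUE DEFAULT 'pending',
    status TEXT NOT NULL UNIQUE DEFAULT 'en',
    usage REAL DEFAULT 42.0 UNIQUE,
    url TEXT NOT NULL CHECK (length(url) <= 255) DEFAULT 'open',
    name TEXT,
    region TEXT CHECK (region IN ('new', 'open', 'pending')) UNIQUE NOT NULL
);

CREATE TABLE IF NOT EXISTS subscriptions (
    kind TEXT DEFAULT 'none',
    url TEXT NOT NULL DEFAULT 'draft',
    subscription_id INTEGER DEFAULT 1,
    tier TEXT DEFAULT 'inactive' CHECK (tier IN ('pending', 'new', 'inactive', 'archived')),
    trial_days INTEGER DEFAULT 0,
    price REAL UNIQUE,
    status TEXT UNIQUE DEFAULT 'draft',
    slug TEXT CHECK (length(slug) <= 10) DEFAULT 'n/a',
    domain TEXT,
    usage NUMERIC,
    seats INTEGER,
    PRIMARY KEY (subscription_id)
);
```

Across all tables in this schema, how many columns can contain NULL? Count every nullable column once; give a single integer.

31

api_keys: 5 nullable (slug, seats, domain, token, api_key_id — PK none and explicit NOT NULL columns excluded).
webhooks: 4 nullable (seats, webhook_id, expires_at, name — PK (token, trial_days) and explicit NOT NULL columns excluded).
organizations: 6 nullable (tier, domain, email, ip, currency, name — PK (organization_id) and explicit NOT NULL columns excluded).
accounts: 7 nullable (secret, limit_value, domain, trial_days, payload, usage, name — PK (account_id) and explicit NOT NULL columns excluded).
subscriptions: 9 nullable (kind, tier, trial_days, price, status, slug, domain, usage, seats — PK (subscription_id) and explicit NOT NULL columns excluded).
Total: 5 + 4 + 6 + 7 + 9 = 31.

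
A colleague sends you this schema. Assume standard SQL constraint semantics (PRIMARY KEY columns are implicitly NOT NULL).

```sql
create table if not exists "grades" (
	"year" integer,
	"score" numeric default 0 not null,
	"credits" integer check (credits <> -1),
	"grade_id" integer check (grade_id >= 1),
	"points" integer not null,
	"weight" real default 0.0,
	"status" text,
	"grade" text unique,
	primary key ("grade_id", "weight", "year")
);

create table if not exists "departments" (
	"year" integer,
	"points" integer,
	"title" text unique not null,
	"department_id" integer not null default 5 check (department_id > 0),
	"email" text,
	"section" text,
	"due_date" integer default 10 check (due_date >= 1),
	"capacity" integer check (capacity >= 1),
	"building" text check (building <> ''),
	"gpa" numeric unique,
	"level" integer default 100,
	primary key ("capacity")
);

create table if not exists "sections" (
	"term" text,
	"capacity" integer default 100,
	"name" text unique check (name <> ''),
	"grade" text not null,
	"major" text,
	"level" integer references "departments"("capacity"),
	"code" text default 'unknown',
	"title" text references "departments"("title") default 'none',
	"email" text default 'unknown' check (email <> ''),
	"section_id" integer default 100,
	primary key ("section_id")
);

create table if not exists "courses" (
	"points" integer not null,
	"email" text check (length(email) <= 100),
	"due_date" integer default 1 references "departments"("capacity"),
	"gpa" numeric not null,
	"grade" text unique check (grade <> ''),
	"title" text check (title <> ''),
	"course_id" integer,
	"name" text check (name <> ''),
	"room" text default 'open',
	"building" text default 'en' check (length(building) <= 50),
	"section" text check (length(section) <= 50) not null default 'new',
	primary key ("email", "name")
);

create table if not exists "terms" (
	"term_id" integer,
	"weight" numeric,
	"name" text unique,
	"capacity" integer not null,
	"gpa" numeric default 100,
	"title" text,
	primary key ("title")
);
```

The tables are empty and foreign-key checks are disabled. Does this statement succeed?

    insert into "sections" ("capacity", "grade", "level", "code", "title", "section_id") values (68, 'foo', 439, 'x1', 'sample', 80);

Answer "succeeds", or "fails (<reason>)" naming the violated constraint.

NOT NULL columns: grade is supplied; section_id is supplied.
No constraint is violated.

succeeds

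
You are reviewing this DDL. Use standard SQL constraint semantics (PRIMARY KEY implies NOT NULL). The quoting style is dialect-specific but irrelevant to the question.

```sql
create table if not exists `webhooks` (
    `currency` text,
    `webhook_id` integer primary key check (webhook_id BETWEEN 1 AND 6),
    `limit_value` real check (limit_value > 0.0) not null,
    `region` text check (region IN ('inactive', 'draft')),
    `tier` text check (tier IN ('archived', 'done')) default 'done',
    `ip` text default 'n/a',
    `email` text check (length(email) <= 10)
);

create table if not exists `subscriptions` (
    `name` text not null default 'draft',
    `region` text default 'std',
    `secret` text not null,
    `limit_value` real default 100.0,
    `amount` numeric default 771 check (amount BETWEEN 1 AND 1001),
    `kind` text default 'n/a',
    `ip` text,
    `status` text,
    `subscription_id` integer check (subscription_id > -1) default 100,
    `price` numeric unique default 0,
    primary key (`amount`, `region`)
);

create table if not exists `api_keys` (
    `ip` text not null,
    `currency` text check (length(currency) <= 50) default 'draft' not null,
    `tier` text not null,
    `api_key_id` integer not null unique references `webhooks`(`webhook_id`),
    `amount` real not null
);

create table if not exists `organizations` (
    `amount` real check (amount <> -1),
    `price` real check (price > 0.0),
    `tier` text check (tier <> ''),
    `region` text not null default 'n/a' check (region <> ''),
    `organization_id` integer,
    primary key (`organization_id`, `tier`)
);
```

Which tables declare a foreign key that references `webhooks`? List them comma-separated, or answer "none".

api_keys

- api_keys.api_key_id references webhooks(webhook_id).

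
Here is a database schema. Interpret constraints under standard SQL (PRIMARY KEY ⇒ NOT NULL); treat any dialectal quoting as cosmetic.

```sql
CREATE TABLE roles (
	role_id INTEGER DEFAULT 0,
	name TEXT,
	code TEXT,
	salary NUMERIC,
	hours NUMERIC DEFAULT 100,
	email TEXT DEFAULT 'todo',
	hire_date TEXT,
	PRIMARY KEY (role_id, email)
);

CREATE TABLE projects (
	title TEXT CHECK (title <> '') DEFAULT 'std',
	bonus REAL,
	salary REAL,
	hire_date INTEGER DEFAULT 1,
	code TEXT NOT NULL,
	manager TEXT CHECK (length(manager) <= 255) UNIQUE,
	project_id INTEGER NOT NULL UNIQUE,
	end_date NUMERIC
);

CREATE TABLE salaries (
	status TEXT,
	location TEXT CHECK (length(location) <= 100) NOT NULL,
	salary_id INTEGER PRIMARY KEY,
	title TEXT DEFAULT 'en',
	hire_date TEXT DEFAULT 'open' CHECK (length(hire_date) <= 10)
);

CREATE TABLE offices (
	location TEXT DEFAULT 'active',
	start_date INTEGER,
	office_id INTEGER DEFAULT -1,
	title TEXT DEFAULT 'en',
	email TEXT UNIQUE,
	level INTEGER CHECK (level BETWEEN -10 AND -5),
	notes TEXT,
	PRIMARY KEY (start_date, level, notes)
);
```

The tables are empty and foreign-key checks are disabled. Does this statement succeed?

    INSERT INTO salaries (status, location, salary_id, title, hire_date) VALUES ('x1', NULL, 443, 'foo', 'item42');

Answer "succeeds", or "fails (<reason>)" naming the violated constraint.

location is explicitly set to NULL, but location is declared NOT NULL.

fails (NOT NULL on location)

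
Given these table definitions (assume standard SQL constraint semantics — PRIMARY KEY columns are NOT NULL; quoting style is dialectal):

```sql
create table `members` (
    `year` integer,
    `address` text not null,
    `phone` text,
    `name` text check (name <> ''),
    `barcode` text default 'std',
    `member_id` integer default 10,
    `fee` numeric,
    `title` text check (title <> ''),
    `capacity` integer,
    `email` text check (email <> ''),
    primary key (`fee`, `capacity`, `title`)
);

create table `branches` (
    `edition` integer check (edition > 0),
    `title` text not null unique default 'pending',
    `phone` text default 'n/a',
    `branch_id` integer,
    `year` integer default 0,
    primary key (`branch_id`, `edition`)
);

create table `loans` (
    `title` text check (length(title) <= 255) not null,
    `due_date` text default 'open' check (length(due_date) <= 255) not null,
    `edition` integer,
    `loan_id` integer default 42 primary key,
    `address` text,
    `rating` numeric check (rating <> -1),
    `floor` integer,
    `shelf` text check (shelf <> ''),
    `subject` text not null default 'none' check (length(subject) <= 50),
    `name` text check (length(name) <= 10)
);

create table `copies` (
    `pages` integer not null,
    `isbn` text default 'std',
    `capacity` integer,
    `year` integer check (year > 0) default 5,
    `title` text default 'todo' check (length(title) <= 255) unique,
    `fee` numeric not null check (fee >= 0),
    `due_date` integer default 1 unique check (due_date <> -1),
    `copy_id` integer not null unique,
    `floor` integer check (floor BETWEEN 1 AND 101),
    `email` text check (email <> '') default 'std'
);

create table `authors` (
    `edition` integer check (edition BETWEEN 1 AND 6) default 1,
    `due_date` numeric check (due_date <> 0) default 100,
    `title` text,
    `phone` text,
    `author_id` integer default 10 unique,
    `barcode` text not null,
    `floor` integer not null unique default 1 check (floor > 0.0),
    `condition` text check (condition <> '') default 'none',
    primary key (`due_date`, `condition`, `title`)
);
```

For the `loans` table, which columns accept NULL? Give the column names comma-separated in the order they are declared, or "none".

edition, address, rating, floor, shelf, name

- title: declared NOT NULL → not nullable.
- due_date: declared NOT NULL → not nullable.
- edition: no NOT NULL constraint applies → nullable.
- loan_id: part of the PRIMARY KEY, which implies NOT NULL → not nullable.
- address: no NOT NULL constraint applies → nullable.
- rating: CHECK does not forbid NULL (a CHECK constraint passes when its expression is NULL) → nullable.
- floor: no NOT NULL constraint applies → nullable.
- shelf: CHECK does not forbid NULL (a CHECK constraint passes when its expression is NULL) → nullable.
- subject: declared NOT NULL → not nullable.
- name: CHECK does not forbid NULL (a CHECK constraint passes when its expression is NULL) → nullable.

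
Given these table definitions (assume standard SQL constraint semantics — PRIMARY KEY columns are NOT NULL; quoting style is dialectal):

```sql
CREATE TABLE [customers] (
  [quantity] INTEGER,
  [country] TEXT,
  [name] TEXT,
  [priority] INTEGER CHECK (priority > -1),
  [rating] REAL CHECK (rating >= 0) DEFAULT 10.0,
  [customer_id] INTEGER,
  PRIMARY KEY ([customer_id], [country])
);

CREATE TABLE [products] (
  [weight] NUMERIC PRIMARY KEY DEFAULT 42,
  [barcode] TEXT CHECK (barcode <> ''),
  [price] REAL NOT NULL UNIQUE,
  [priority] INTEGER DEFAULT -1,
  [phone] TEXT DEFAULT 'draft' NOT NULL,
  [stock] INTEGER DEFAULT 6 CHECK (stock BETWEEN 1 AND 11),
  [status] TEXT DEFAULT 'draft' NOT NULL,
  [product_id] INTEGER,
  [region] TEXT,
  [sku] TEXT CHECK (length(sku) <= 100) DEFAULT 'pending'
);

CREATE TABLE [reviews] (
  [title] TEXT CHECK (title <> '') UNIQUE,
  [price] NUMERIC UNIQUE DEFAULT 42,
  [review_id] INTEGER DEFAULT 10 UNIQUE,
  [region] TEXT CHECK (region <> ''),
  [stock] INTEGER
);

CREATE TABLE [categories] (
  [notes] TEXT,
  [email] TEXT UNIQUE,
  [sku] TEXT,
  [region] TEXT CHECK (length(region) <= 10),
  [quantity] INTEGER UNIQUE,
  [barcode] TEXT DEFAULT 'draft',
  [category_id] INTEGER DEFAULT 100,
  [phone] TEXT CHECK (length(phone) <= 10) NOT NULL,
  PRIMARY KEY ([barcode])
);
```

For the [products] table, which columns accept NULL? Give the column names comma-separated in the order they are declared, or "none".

- weight: part of the PRIMARY KEY, which implies NOT NULL → not nullable.
- barcode: CHECK does not forbid NULL (a CHECK constraint passes when its expression is NULL) → nullable.
- price: declared NOT NULL → not nullable.
- priority: DEFAULT only fills an omitted column; an explicit NULL is still allowed → nullable.
- phone: declared NOT NULL → not nullable.
- stock: CHECK does not forbid NULL (a CHECK constraint passes when its expression is NULL) → nullable.
- status: declared NOT NULL → not nullable.
- product_id: no NOT NULL constraint applies → nullable.
- region: no NOT NULL constraint applies → nullable.
- sku: CHECK does not forbid NULL (a CHECK constraint passes when its expression is NULL) → nullable.

barcode, priority, stock, product_id, region, sku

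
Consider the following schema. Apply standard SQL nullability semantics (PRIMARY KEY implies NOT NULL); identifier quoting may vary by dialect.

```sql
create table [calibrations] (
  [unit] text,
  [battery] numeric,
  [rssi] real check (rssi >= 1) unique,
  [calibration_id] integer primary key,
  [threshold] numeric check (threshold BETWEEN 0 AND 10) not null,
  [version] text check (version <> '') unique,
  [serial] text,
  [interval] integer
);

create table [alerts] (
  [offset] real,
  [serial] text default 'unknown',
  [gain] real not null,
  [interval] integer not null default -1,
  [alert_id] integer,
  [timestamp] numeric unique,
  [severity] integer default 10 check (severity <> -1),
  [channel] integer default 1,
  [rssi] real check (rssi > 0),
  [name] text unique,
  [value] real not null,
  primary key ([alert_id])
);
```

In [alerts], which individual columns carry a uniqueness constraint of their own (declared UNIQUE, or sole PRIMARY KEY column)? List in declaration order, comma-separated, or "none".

- offset: no UNIQUE or single-column PK constraint.
- serial: no UNIQUE or single-column PK constraint.
- gain: no UNIQUE or single-column PK constraint.
- interval: no UNIQUE or single-column PK constraint.
- alert_id: single-column PRIMARY KEY → unique.
- timestamp: declared UNIQUE → unique.
- severity: no UNIQUE or single-column PK constraint.
- channel: no UNIQUE or single-column PK constraint.
- rssi: no UNIQUE or single-column PK constraint.
- name: declared UNIQUE → unique.
- value: no UNIQUE or single-column PK constraint.

alert_id, timestamp, name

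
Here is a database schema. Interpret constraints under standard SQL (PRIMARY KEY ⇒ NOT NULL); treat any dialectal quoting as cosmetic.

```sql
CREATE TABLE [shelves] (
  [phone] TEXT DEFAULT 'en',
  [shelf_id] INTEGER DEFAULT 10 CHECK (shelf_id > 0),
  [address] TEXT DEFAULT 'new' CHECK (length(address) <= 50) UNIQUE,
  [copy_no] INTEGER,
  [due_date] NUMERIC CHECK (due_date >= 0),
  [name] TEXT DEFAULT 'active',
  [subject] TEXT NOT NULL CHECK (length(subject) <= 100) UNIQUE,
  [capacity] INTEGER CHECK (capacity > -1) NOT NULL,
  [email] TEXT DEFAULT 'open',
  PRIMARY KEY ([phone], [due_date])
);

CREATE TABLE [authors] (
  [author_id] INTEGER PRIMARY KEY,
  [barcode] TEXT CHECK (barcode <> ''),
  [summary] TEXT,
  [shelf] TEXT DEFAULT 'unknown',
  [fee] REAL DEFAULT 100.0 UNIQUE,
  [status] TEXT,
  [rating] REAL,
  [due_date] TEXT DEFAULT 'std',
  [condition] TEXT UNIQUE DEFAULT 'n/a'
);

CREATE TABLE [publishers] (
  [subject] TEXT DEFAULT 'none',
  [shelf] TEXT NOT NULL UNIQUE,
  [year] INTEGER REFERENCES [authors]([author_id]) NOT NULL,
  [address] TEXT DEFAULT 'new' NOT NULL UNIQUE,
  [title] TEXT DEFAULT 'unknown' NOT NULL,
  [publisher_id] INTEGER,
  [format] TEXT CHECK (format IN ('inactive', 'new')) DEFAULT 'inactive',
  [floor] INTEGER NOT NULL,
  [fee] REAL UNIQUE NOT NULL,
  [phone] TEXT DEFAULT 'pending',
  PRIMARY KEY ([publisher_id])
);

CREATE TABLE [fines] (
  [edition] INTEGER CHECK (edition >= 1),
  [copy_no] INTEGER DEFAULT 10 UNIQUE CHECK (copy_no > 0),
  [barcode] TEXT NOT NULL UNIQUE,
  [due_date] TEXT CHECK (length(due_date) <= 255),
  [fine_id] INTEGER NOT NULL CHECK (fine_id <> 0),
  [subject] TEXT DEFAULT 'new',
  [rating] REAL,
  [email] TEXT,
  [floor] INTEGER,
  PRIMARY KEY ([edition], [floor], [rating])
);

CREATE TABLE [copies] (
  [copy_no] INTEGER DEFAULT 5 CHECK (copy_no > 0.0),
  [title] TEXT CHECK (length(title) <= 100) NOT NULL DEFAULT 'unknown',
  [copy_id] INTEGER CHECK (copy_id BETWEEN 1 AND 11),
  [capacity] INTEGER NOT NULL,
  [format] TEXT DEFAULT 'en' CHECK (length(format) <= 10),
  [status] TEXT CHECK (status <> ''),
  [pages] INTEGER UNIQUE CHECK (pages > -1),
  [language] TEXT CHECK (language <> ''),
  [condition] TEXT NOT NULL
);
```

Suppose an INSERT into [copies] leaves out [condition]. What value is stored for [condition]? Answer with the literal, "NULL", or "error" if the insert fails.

error

condition has no DEFAULT clause.
Omitting it would insert NULL, but it is declared NOT NULL, so the INSERT fails.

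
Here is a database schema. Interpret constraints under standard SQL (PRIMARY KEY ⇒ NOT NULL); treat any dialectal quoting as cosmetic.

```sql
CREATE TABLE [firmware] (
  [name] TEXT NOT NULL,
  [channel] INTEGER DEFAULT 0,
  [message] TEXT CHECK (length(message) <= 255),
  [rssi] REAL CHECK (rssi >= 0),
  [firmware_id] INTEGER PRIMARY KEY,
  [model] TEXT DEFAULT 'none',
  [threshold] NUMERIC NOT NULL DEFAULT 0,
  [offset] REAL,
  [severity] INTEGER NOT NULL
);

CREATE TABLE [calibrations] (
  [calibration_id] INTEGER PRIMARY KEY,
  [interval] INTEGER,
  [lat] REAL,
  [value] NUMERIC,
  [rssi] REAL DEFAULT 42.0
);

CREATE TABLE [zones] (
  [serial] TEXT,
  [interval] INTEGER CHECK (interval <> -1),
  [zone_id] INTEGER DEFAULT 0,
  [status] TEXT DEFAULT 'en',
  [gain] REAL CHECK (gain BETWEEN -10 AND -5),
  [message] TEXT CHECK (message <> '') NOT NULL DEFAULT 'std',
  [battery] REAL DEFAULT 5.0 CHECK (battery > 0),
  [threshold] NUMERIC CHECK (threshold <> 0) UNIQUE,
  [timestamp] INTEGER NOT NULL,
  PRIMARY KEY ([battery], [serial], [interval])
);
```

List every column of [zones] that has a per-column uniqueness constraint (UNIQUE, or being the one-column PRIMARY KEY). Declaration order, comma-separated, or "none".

threshold

- serial: part of a composite PRIMARY KEY — only the tuple is unique, not this column on its own.
- interval: part of a composite PRIMARY KEY — only the tuple is unique, not this column on its own.
- zone_id: no UNIQUE or single-column PK constraint.
- status: no UNIQUE or single-column PK constraint.
- gain: no UNIQUE or single-column PK constraint.
- message: no UNIQUE or single-column PK constraint.
- battery: part of a composite PRIMARY KEY — only the tuple is unique, not this column on its own.
- threshold: declared UNIQUE → unique.
- timestamp: no UNIQUE or single-column PK constraint.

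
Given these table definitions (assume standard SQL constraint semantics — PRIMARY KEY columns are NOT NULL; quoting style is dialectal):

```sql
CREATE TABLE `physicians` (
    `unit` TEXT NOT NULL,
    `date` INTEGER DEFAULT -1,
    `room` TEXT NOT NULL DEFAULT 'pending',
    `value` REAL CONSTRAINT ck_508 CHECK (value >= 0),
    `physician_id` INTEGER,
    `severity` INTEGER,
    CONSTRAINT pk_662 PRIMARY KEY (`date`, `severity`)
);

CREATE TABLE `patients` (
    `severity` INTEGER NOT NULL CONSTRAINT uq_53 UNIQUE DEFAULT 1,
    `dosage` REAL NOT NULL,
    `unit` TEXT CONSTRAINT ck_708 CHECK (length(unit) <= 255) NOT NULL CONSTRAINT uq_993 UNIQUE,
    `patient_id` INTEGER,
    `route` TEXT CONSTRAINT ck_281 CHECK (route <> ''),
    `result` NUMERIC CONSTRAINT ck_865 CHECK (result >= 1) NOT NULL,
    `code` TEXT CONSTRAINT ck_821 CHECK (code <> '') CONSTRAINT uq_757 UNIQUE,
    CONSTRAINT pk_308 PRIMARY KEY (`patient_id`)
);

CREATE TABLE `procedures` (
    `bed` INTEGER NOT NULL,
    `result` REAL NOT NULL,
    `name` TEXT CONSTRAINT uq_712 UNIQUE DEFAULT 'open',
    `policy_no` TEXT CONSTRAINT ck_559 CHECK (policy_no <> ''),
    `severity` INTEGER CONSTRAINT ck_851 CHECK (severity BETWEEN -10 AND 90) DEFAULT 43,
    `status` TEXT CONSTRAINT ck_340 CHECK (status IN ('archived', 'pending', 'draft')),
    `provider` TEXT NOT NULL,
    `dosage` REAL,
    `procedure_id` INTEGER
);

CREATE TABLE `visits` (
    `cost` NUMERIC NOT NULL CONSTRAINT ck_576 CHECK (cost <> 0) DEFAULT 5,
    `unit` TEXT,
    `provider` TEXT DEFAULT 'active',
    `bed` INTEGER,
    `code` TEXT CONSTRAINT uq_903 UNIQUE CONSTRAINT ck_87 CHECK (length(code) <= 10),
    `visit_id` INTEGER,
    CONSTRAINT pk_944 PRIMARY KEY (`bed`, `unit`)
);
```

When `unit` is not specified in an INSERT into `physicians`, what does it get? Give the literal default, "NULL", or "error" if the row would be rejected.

unit has no DEFAULT clause.
Omitting it would insert NULL, but it is declared NOT NULL, so the INSERT fails.

error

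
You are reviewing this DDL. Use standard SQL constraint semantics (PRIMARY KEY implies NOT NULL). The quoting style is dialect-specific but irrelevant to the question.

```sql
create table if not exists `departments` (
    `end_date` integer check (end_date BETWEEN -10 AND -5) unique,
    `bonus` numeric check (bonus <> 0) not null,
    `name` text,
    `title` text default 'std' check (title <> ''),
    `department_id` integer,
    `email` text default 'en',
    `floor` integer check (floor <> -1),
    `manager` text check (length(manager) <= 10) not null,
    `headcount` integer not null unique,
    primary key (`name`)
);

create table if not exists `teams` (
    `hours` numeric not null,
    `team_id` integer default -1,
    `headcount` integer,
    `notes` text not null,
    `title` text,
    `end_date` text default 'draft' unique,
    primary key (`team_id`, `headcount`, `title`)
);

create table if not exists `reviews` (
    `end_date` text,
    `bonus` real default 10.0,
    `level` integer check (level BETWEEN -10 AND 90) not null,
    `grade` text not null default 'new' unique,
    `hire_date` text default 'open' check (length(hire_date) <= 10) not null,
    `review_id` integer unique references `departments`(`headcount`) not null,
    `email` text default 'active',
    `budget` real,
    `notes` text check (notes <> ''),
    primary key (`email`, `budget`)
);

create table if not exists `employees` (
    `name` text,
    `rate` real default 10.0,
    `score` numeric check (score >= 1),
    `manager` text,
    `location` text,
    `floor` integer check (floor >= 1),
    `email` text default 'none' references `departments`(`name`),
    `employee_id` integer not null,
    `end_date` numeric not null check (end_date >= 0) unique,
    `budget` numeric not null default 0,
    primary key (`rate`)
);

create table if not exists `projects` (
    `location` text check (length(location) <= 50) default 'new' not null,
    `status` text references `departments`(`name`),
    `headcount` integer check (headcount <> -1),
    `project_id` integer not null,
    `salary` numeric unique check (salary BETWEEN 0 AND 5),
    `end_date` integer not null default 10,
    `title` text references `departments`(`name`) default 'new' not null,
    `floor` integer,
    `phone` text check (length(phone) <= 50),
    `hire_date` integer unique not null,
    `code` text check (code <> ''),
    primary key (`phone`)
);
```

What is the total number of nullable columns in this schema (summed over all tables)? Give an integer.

departments: 5 nullable (end_date, title, department_id, email, floor — PK (name) and explicit NOT NULL columns excluded).
teams: 1 nullable (end_date — PK (team_id, headcount, title) and explicit NOT NULL columns excluded).
reviews: 3 nullable (end_date, bonus, notes — PK (email, budget) and explicit NOT NULL columns excluded).
employees: 6 nullable (name, score, manager, location, floor, email — PK (rate) and explicit NOT NULL columns excluded).
projects: 5 nullable (status, headcount, salary, floor, code — PK (phone) and explicit NOT NULL columns excluded).
Total: 5 + 1 + 3 + 6 + 5 = 20.

20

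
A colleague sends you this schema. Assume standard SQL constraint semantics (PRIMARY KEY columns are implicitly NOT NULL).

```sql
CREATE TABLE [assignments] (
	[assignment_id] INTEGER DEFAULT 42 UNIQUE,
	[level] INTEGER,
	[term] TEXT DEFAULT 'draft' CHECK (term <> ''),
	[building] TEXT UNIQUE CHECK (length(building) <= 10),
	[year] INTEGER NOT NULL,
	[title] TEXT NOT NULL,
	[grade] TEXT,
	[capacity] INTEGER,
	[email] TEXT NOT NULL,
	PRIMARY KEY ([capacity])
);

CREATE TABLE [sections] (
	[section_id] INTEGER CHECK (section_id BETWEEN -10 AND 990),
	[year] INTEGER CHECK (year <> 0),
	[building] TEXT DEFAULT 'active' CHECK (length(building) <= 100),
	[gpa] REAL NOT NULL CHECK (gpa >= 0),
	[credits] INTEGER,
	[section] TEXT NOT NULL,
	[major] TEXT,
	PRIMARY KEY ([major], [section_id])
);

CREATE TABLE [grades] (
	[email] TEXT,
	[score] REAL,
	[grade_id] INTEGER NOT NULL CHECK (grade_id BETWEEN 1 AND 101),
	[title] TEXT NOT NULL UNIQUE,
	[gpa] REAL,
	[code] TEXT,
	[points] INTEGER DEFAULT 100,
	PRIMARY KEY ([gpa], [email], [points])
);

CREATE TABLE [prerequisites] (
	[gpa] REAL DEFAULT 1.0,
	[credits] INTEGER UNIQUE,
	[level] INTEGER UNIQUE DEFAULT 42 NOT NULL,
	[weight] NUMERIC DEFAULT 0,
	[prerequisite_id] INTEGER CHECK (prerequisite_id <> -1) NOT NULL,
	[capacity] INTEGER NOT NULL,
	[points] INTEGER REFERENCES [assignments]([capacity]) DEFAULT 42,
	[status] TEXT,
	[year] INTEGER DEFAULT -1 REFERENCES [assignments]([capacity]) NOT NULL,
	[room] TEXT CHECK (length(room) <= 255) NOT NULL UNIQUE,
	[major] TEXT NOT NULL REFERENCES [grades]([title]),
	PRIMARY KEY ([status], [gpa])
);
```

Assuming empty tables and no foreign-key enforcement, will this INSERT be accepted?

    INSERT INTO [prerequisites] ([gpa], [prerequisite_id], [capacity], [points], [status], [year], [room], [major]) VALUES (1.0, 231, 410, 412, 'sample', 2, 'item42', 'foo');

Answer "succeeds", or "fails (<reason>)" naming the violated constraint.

NOT NULL columns: capacity is supplied; gpa is supplied; level defaults to 42; major is supplied; prerequisite_id is supplied; room is supplied; status is supplied; year is supplied.
CHECK constraints: 231 satisfies (prerequisite_id <> -1); 'item42' satisfies (length(room) <= 255).
No constraint is violated.

succeeds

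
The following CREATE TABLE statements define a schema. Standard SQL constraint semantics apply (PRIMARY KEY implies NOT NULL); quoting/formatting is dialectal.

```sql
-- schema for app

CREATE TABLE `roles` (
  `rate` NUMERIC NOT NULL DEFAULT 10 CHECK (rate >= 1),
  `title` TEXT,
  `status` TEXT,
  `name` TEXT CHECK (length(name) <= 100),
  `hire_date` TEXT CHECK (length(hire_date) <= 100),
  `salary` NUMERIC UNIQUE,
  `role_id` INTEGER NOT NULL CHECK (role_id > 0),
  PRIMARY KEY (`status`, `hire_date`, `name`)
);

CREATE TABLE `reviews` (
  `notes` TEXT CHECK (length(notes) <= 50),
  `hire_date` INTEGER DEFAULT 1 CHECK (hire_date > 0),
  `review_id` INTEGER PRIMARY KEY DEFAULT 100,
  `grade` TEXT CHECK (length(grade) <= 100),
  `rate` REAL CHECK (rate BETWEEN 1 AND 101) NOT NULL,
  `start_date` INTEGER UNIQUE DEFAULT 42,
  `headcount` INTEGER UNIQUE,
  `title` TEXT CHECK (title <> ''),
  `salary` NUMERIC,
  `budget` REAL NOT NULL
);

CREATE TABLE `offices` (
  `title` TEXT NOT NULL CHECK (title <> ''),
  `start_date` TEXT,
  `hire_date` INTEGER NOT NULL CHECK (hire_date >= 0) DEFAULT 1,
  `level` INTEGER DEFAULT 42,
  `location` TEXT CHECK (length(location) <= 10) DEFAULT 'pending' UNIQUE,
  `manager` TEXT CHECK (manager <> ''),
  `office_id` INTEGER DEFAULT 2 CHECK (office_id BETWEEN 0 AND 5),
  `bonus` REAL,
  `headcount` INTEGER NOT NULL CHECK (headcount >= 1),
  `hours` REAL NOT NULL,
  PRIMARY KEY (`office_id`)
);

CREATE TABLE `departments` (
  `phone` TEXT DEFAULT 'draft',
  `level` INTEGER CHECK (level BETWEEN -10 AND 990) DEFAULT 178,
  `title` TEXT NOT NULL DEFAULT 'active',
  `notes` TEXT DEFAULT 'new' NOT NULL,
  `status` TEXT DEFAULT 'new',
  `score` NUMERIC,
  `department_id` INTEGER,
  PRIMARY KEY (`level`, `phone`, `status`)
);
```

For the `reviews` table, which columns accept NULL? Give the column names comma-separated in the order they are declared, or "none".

notes, hire_date, grade, start_date, headcount, title, salary

- notes: CHECK does not forbid NULL (a CHECK constraint passes when its expression is NULL) → nullable.
- hire_date: CHECK does not forbid NULL (a CHECK constraint passes when its expression is NULL) → nullable.
- review_id: part of the PRIMARY KEY, which implies NOT NULL → not nullable.
- grade: CHECK does not forbid NULL (a CHECK constraint passes when its expression is NULL) → nullable.
- rate: declared NOT NULL → not nullable.
- start_date: UNIQUE does not imply NOT NULL → nullable.
- headcount: UNIQUE does not imply NOT NULL → nullable.
- title: CHECK does not forbid NULL (a CHECK constraint passes when its expression is NULL) → nullable.
- salary: no NOT NULL constraint applies → nullable.
- budget: declared NOT NULL → not nullable.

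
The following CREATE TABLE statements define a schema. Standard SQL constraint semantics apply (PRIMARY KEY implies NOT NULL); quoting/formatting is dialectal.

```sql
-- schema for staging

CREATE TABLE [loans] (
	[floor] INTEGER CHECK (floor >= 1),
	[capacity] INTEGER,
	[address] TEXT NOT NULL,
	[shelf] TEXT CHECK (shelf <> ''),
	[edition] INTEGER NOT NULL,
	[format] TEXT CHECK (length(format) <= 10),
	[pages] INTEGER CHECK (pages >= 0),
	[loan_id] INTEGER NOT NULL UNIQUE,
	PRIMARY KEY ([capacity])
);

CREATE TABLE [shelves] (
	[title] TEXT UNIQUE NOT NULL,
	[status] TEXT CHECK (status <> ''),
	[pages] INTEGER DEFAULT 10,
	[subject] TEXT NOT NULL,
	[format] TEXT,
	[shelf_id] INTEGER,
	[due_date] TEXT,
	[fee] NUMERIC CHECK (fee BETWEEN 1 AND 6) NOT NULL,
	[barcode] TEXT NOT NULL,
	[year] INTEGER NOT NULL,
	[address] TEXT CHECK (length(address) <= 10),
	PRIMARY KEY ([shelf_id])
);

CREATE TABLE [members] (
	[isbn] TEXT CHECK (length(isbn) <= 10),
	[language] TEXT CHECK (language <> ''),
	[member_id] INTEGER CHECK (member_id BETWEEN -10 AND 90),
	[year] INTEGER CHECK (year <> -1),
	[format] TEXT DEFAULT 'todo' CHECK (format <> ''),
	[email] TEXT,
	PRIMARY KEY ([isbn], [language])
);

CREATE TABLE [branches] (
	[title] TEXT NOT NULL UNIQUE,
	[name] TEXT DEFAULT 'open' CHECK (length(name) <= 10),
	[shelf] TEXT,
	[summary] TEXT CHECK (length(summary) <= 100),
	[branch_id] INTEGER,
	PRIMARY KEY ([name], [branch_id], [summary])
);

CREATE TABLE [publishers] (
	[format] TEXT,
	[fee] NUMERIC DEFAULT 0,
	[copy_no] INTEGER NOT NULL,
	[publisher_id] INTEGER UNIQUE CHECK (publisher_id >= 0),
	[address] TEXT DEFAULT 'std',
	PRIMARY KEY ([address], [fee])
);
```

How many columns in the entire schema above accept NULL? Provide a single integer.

loans: 4 nullable (floor, shelf, format, pages — PK (capacity) and explicit NOT NULL columns excluded).
shelves: 5 nullable (status, pages, format, due_date, address — PK (shelf_id) and explicit NOT NULL columns excluded).
members: 4 nullable (member_id, year, format, email — PK (isbn, language) and explicit NOT NULL columns excluded).
branches: 1 nullable (shelf — PK (name, branch_id, summary) and explicit NOT NULL columns excluded).
publishers: 2 nullable (format, publisher_id — PK (address, fee) and explicit NOT NULL columns excluded).
Total: 4 + 5 + 4 + 1 + 2 = 16.

16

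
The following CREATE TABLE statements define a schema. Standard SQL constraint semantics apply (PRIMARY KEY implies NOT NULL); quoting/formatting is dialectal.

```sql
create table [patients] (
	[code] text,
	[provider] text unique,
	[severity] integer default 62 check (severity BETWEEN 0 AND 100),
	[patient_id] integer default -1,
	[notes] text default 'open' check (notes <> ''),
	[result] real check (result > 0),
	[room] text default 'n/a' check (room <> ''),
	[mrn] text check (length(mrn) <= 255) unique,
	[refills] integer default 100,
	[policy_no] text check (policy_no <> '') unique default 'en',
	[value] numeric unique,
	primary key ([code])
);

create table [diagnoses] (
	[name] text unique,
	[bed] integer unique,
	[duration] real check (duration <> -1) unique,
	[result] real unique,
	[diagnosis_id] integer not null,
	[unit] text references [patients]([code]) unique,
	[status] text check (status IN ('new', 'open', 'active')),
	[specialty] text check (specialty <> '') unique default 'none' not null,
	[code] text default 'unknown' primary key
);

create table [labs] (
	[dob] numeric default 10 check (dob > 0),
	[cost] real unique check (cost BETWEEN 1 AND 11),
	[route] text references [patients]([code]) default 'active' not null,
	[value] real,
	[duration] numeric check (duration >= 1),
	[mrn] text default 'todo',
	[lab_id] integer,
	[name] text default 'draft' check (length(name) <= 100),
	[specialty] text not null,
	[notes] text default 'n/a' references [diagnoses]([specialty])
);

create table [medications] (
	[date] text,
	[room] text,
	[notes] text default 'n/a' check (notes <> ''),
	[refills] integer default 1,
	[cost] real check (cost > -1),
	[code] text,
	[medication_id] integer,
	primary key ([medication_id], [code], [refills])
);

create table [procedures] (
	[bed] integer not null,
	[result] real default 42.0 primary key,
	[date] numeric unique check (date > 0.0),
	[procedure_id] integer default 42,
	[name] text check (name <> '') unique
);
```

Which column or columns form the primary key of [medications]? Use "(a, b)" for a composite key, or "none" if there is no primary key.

A table-level PRIMARY KEY clause names 3 columns: medication_id, code, refills.
This is a composite key — the combination is unique, not each column individually.

(medication_id, code, refills)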